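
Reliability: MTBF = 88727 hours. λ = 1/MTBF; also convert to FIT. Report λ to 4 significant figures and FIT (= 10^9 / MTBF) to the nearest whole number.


Formula: λ = 1 / MTBF; FIT = λ × 1e9 = 1e9 / MTBF
λ = 1 / 88727 ≈ 1.127e-05 failures/hour
FIT = 1e9 / 88727 ≈ 11271 failures per 1e9 hours (nearest whole number)

λ = 1.127e-05 /h, FIT = 11271


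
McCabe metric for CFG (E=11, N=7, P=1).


Formula: V(G) = E - N + 2P
V(G) = 11 - 7 + 2*1
V(G) = 4 + 2
V(G) = 6

6


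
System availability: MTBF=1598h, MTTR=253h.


Availability = MTBF / (MTBF + MTTR)
Availability = 1598 / (1598 + 253)
Availability = 1598 / 1851
Availability = 86.3317%

86.3317%


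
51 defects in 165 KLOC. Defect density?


Defect density = defects / KLOC
Defect density = 51 / 165
Defect density = 0.309 defects/KLOC

0.309 defects/KLOC


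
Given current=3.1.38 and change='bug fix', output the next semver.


Current: 3.1.38
Change category: 'bug fix' → patch bump
SemVer rule: patch bump → increment PATCH (MAJOR and MINOR unchanged)
New: 3.1.39

3.1.39


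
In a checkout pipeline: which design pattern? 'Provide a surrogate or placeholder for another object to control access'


This matches the Proxy pattern

Proxy


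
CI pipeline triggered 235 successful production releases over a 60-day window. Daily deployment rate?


Formula: deployments per day = releases / days
= 235 / 60
= 3.917 deploys/day
(equivalently, 27.42 deploys/week)

3.917 deploys/day


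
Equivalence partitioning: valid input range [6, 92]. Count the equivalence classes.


Valid range: [6, 92]
Class 1: x < 6 — invalid
Class 2: 6 ≤ x ≤ 92 — valid
Class 3: x > 92 — invalid
Total equivalence classes: 3

3 equivalence classes


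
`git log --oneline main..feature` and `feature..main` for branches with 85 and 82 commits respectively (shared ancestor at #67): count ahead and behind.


Common ancestor: commit #67
feature commits after divergence: 85 - 67 = 18
main commits after divergence: 82 - 67 = 15
feature is 18 commits ahead of main
main is 15 commits ahead of feature

feature ahead: 18, main ahead: 15


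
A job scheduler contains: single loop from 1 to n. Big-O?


Reasoning: one pass through n items
Complexity: O(n)

O(n)


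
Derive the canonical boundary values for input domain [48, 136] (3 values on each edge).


Range: [48, 136]
Boundaries: just below min, min, min+1, max-1, max, just above max
Values: [47, 48, 49, 135, 136, 137]

[47, 48, 49, 135, 136, 137]


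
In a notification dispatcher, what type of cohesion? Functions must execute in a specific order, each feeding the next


Reasoning: Output of one is input to next
Type: Sequential cohesion

Sequential cohesion


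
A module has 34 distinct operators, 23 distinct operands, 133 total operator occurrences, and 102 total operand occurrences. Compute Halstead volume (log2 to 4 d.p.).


Formula: V = N * log2(η), where N = N1 + N2 and η = η1 + η2
η = 34 + 23 = 57
N = 133 + 102 = 235
log2(57) ≈ 5.8329
V = 235 * 5.8329 = 1370.73

1370.73


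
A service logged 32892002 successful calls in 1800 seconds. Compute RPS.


Formula: throughput = requests / seconds
throughput = 32892002 / 1800
throughput = 18273.33 requests/second

18273.33 requests/second


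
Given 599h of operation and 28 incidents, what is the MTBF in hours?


Formula: MTBF = Total operating time / Number of failures
MTBF = 599 / 28
MTBF = 21.39 hours

21.39 hours


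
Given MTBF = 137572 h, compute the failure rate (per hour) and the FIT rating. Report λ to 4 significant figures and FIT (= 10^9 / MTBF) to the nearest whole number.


Formula: λ = 1 / MTBF; FIT = λ × 1e9 = 1e9 / MTBF
λ = 1 / 137572 ≈ 7.269e-06 failures/hour
FIT = 1e9 / 137572 ≈ 7269 failures per 1e9 hours (nearest whole number)

λ = 7.269e-06 /h, FIT = 7269


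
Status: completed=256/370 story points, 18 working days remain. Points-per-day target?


Formula: Required rate = Remaining points / Days left
Remaining = 370 - 256 = 114 points
Required rate = 114 / 18 = 6.33 points/day

6.33 points/day


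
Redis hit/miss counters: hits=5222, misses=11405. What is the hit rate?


Formula: hit rate = hits / (hits + misses) * 100
hit rate = 5222 / (5222 + 11405) * 100
hit rate = 5222 / 16627 * 100
hit rate = 31.41%

31.41%


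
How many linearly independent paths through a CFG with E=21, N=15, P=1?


Formula: V(G) = E - N + 2P
V(G) = 21 - 15 + 2*1
V(G) = 6 + 2
V(G) = 8

8


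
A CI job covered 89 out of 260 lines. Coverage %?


Coverage = covered / total * 100
Coverage = 89 / 260 * 100
Coverage = 34.23%

34.23%


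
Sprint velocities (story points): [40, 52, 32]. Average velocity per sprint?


Formula: Avg velocity = Total points / Number of sprints
Points: [40, 52, 32]
Sum = 40 + 52 + 32 = 124
Avg velocity = 124 / 3 = 41.33 points/sprint

41.33 points/sprint


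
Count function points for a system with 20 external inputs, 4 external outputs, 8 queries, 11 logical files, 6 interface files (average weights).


UFP = EI*4 + EO*5 + EQ*4 + ILF*10 + EIF*7
UFP = 20*4 + 4*5 + 8*4 + 11*10 + 6*7
UFP = 80 + 20 + 32 + 110 + 42
UFP = 284

284


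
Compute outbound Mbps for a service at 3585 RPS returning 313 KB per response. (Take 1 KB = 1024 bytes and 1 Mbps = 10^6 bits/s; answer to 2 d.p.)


Formula: Mbps = payload_bytes * RPS * 8 / 1e6
Payload per request = 313 KB = 313 * 1024 = 320512 bytes
Total bytes/sec = 320512 * 3585 = 1149035520
Total bits/sec = 1149035520 * 8 = 9192284160
Mbps = 9192284160 / 1e6 = 9192.28

9192.28 Mbps


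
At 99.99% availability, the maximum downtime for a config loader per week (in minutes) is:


Formula: allowed downtime = period * (100 - SLA) / 100
Period (week) = 10080 minutes
Unavailability fraction = (100 - 99.99) / 100
Allowed downtime = 10080 * (100 - 99.99) / 100
Allowed downtime = 1.008 minutes

1.008 minutes


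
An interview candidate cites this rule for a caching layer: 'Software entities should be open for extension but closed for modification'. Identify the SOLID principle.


This describes the Open/Closed Principle (OCP)

Open/Closed Principle (OCP)


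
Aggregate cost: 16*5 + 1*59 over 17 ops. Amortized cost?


Formula: Amortized cost = Total cost / Operations
Total cost = (16 * 5) + (1 * 59)
Total cost = 80 + 59 = 139
Amortized = 139 / 17 = 8.1765

8.1765


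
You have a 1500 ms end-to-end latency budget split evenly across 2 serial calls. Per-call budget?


Formula: per_stage = total_budget / stages
per_stage = 1500 / 2
per_stage = 750.0 ms

750.0 ms


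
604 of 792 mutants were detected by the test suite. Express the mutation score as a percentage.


Mutation score = killed / total * 100
Mutation score = 604 / 792 * 100
Mutation score = 76.26%

76.26%


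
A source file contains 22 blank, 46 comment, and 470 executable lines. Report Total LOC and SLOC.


Total LOC = blank + comment + code
Total LOC = 22 + 46 + 470 = 538
SLOC (source only) = code = 470

Total LOC: 538, SLOC: 470


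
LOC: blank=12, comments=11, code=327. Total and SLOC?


Total LOC = blank + comment + code
Total LOC = 12 + 11 + 327 = 350
SLOC (source only) = code = 327

Total LOC: 350, SLOC: 327


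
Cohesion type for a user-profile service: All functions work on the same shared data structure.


Reasoning: Functions share data
Type: Communicational cohesion

Communicational cohesion


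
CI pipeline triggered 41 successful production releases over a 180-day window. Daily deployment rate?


Formula: deployments per day = releases / days
= 41 / 180
= 0.228 deploys/day
(equivalently, 1.59 deploys/week)

0.228 deploys/day


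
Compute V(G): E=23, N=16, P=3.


Formula: V(G) = E - N + 2P
V(G) = 23 - 16 + 2*3
V(G) = 7 + 6
V(G) = 13

13


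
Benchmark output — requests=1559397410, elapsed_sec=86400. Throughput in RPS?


Formula: throughput = requests / seconds
throughput = 1559397410 / 86400
throughput = 18048.58 requests/second

18048.58 requests/second


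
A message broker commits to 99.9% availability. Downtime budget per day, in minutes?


Formula: allowed downtime = period * (100 - SLA) / 100
Period (day) = 1440 minutes
Unavailability fraction = (100 - 99.9) / 100
Allowed downtime = 1440 * (100 - 99.9) / 100
Allowed downtime = 1.44 minutes

1.44 minutes


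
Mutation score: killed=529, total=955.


Mutation score = killed / total * 100
Mutation score = 529 / 955 * 100
Mutation score = 55.39%

55.39%


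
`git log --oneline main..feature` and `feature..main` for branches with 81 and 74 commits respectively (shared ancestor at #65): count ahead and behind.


Common ancestor: commit #65
feature commits after divergence: 81 - 65 = 16
main commits after divergence: 74 - 65 = 9
feature is 16 commits ahead of main
main is 9 commits ahead of feature

feature ahead: 16, main ahead: 9


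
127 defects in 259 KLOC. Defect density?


Defect density = defects / KLOC
Defect density = 127 / 259
Defect density = 0.49 defects/KLOC

0.49 defects/KLOC


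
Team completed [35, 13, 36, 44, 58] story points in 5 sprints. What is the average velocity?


Formula: Avg velocity = Total points / Number of sprints
Points: [35, 13, 36, 44, 58]
Sum = 35 + 13 + 36 + 44 + 58 = 186
Avg velocity = 186 / 5 = 37.2 points/sprint

37.2 points/sprint


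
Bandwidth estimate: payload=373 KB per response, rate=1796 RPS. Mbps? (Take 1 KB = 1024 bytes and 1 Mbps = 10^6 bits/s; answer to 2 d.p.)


Formula: Mbps = payload_bytes * RPS * 8 / 1e6
Payload per request = 373 KB = 373 * 1024 = 381952 bytes
Total bytes/sec = 381952 * 1796 = 685985792
Total bits/sec = 685985792 * 8 = 5487886336
Mbps = 5487886336 / 1e6 = 5487.89

5487.89 Mbps


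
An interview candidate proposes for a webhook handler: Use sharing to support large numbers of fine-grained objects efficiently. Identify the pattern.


This matches the Flyweight pattern

Flyweight


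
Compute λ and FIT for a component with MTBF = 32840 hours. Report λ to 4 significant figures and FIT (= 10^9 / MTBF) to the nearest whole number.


Formula: λ = 1 / MTBF; FIT = λ × 1e9 = 1e9 / MTBF
λ = 1 / 32840 ≈ 3.045e-05 failures/hour
FIT = 1e9 / 32840 ≈ 30451 failures per 1e9 hours (nearest whole number)

λ = 3.045e-05 /h, FIT = 30451


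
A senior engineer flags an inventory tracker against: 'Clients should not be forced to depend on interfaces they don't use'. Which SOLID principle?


This describes the Interface Segregation Principle (ISP)

Interface Segregation Principle (ISP)


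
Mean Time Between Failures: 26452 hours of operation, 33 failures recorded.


Formula: MTBF = Total operating time / Number of failures
MTBF = 26452 / 33
MTBF = 801.58 hours

801.58 hours


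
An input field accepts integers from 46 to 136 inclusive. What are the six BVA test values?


Range: [46, 136]
Boundaries: just below min, min, min+1, max-1, max, just above max
Values: [45, 46, 47, 135, 136, 137]

[45, 46, 47, 135, 136, 137]


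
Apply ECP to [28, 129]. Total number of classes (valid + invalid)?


Valid range: [28, 129]
Class 1: x < 28 — invalid
Class 2: 28 ≤ x ≤ 129 — valid
Class 3: x > 129 — invalid
Total equivalence classes: 3

3 equivalence classes


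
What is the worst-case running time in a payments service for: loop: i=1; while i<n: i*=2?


Reasoning: i doubles each step so iterations are log2(n)
Complexity: O(log n)

O(log n)


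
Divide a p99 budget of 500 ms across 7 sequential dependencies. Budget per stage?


Formula: per_stage = total_budget / stages
per_stage = 500 / 7
per_stage = 71.43 ms

71.43 ms


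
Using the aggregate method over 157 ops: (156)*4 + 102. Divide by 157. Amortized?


Formula: Amortized cost = Total cost / Operations
Total cost = (156 * 4) + (1 * 102)
Total cost = 624 + 102 = 726
Amortized = 726 / 157 = 4.6242

4.6242


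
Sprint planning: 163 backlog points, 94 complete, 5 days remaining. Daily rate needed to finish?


Formula: Required rate = Remaining points / Days left
Remaining = 163 - 94 = 69 points
Required rate = 69 / 5 = 13.8 points/day

13.8 points/day


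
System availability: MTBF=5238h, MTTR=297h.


Availability = MTBF / (MTBF + MTTR)
Availability = 5238 / (5238 + 297)
Availability = 5238 / 5535
Availability = 94.6341%

94.6341%


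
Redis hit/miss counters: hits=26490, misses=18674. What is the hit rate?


Formula: hit rate = hits / (hits + misses) * 100
hit rate = 26490 / (26490 + 18674) * 100
hit rate = 26490 / 45164 * 100
hit rate = 58.65%

58.65%


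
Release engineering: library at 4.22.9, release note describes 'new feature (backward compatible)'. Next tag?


Current: 4.22.9
Change category: 'new feature (backward compatible)' → minor bump
SemVer rule: minor bump → increment MINOR, reset PATCH to 0 (MAJOR unchanged)
New: 4.23.0

4.23.0


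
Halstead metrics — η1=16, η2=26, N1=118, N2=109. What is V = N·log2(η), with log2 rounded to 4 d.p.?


Formula: V = N * log2(η), where N = N1 + N2 and η = η1 + η2
η = 16 + 26 = 42
N = 118 + 109 = 227
log2(42) ≈ 5.3923
V = 227 * 5.3923 = 1224.05

1224.05


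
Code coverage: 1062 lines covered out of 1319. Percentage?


Coverage = covered / total * 100
Coverage = 1062 / 1319 * 100
Coverage = 80.52%

80.52%


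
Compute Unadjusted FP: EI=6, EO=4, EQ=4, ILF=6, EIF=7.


UFP = EI*4 + EO*5 + EQ*4 + ILF*10 + EIF*7
UFP = 6*4 + 4*5 + 4*4 + 6*10 + 7*7
UFP = 24 + 20 + 16 + 60 + 49
UFP = 169

169


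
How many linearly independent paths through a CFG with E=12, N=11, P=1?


Formula: V(G) = E - N + 2P
V(G) = 12 - 11 + 2*1
V(G) = 1 + 2
V(G) = 3

3


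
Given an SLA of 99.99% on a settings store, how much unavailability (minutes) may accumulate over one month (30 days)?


Formula: allowed downtime = period * (100 - SLA) / 100
Period (month (30 days)) = 43200 minutes
Unavailability fraction = (100 - 99.99) / 100
Allowed downtime = 43200 * (100 - 99.99) / 100
Allowed downtime = 4.32 minutes

4.32 minutes


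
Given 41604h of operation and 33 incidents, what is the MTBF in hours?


Formula: MTBF = Total operating time / Number of failures
MTBF = 41604 / 33
MTBF = 1260.73 hours

1260.73 hours


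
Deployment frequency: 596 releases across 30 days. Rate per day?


Formula: deployments per day = releases / days
= 596 / 30
= 19.867 deploys/day
(equivalently, 139.07 deploys/week)

19.867 deploys/day


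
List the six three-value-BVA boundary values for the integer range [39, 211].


Range: [39, 211]
Boundaries: just below min, min, min+1, max-1, max, just above max
Values: [38, 39, 40, 210, 211, 212]

[38, 39, 40, 210, 211, 212]


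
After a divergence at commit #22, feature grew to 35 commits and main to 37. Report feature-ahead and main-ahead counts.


Common ancestor: commit #22
feature commits after divergence: 35 - 22 = 13
main commits after divergence: 37 - 22 = 15
feature is 13 commits ahead of main
main is 15 commits ahead of feature

feature ahead: 13, main ahead: 15


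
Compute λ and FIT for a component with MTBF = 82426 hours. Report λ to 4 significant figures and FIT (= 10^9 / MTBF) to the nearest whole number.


Formula: λ = 1 / MTBF; FIT = λ × 1e9 = 1e9 / MTBF
λ = 1 / 82426 ≈ 1.213e-05 failures/hour
FIT = 1e9 / 82426 ≈ 12132 failures per 1e9 hours (nearest whole number)

λ = 1.213e-05 /h, FIT = 12132


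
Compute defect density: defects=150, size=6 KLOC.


Defect density = defects / KLOC
Defect density = 150 / 6
Defect density = 25.0 defects/KLOC

25.0 defects/KLOC


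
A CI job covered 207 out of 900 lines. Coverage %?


Coverage = covered / total * 100
Coverage = 207 / 900 * 100
Coverage = 23.0%

23.0%


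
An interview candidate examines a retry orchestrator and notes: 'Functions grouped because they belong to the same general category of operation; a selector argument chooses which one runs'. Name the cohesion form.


Reasoning: Grouped by category of activity, not by data or sequence
Type: Logical cohesion

Logical cohesion


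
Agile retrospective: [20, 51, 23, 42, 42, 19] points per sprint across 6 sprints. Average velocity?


Formula: Avg velocity = Total points / Number of sprints
Points: [20, 51, 23, 42, 42, 19]
Sum = 20 + 51 + 23 + 42 + 42 + 19 = 197
Avg velocity = 197 / 6 = 32.83 points/sprint

32.83 points/sprint


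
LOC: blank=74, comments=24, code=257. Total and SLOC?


Total LOC = blank + comment + code
Total LOC = 74 + 24 + 257 = 355
SLOC (source only) = code = 257

Total LOC: 355, SLOC: 257


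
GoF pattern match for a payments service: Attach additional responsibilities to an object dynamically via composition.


This matches the Decorator pattern

Decorator


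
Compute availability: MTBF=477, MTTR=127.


Availability = MTBF / (MTBF + MTTR)
Availability = 477 / (477 + 127)
Availability = 477 / 604
Availability = 78.9735%

78.9735%


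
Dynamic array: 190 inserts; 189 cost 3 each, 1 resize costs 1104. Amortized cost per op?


Formula: Amortized cost = Total cost / Operations
Total cost = (189 * 3) + (1 * 1104)
Total cost = 567 + 1104 = 1671
Amortized = 1671 / 190 = 8.7947

8.7947


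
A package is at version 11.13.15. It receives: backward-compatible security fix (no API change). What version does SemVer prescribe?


Current: 11.13.15
Change category: 'backward-compatible security fix (no API change)' → patch bump
SemVer rule: patch bump → increment PATCH (MAJOR and MINOR unchanged)
New: 11.13.16

11.13.16


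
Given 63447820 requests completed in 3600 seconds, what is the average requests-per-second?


Formula: throughput = requests / seconds
throughput = 63447820 / 3600
throughput = 17624.39 requests/second

17624.39 requests/second


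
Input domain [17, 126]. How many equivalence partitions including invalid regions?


Valid range: [17, 126]
Class 1: x < 17 — invalid
Class 2: 17 ≤ x ≤ 126 — valid
Class 3: x > 126 — invalid
Total equivalence classes: 3

3 equivalence classes


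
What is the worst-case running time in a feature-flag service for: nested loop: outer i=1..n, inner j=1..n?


Reasoning: n iterations times n iterations
Complexity: O(n^2)

O(n^2)


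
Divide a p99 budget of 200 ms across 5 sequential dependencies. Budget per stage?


Formula: per_stage = total_budget / stages
per_stage = 200 / 5
per_stage = 40.0 ms

40.0 ms


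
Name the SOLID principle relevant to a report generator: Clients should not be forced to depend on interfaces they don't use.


This describes the Interface Segregation Principle (ISP)

Interface Segregation Principle (ISP)


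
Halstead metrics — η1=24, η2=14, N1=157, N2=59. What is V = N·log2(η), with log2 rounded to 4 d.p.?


Formula: V = N * log2(η), where N = N1 + N2 and η = η1 + η2
η = 24 + 14 = 38
N = 157 + 59 = 216
log2(38) ≈ 5.2479
V = 216 * 5.2479 = 1133.55

1133.55


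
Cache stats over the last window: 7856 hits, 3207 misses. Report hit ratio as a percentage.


Formula: hit rate = hits / (hits + misses) * 100
hit rate = 7856 / (7856 + 3207) * 100
hit rate = 7856 / 11063 * 100
hit rate = 71.01%

71.01%


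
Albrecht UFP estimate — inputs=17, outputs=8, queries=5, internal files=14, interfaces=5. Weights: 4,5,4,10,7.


UFP = EI*4 + EO*5 + EQ*4 + ILF*10 + EIF*7
UFP = 17*4 + 8*5 + 5*4 + 14*10 + 5*7
UFP = 68 + 40 + 20 + 140 + 35
UFP = 303

303


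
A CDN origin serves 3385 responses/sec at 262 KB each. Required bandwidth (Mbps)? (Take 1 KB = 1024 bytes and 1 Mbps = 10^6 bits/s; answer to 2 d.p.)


Formula: Mbps = payload_bytes * RPS * 8 / 1e6
Payload per request = 262 KB = 262 * 1024 = 268288 bytes
Total bytes/sec = 268288 * 3385 = 908154880
Total bits/sec = 908154880 * 8 = 7265239040
Mbps = 7265239040 / 1e6 = 7265.24

7265.24 Mbps


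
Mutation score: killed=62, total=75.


Mutation score = killed / total * 100
Mutation score = 62 / 75 * 100
Mutation score = 82.67%

82.67%


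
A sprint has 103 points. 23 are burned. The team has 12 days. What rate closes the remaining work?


Formula: Required rate = Remaining points / Days left
Remaining = 103 - 23 = 80 points
Required rate = 80 / 12 = 6.67 points/day

6.67 points/day


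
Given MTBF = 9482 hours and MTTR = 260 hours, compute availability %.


Availability = MTBF / (MTBF + MTTR)
Availability = 9482 / (9482 + 260)
Availability = 9482 / 9742
Availability = 97.3311%

97.3311%


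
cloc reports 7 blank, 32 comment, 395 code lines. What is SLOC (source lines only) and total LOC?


Total LOC = blank + comment + code
Total LOC = 7 + 32 + 395 = 434
SLOC (source only) = code = 395

Total LOC: 434, SLOC: 395


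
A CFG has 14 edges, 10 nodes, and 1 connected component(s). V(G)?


Formula: V(G) = E - N + 2P
V(G) = 14 - 10 + 2*1
V(G) = 4 + 2
V(G) = 6

6


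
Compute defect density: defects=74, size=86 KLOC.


Defect density = defects / KLOC
Defect density = 74 / 86
Defect density = 0.86 defects/KLOC

0.86 defects/KLOC


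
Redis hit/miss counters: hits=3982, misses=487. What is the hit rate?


Formula: hit rate = hits / (hits + misses) * 100
hit rate = 3982 / (3982 + 487) * 100
hit rate = 3982 / 4469 * 100
hit rate = 89.1%

89.1%


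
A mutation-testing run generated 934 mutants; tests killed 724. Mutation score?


Mutation score = killed / total * 100
Mutation score = 724 / 934 * 100
Mutation score = 77.52%

77.52%


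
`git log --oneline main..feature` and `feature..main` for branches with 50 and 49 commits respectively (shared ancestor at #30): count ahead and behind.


Common ancestor: commit #30
feature commits after divergence: 50 - 30 = 20
main commits after divergence: 49 - 30 = 19
feature is 20 commits ahead of main
main is 19 commits ahead of feature

feature ahead: 20, main ahead: 19


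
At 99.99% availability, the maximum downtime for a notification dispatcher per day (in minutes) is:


Formula: allowed downtime = period * (100 - SLA) / 100
Period (day) = 1440 minutes
Unavailability fraction = (100 - 99.99) / 100
Allowed downtime = 1440 * (100 - 99.99) / 100
Allowed downtime = 0.144 minutes

0.144 minutes


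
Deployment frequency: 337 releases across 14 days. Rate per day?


Formula: deployments per day = releases / days
= 337 / 14
= 24.071 deploys/day
(equivalently, 168.5 deploys/week)

24.071 deploys/day


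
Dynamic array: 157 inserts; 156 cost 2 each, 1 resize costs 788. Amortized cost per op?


Formula: Amortized cost = Total cost / Operations
Total cost = (156 * 2) + (1 * 788)
Total cost = 312 + 788 = 1100
Amortized = 1100 / 157 = 7.0064

7.0064


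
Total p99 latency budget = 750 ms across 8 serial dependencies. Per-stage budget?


Formula: per_stage = total_budget / stages
per_stage = 750 / 8
per_stage = 93.75 ms

93.75 ms


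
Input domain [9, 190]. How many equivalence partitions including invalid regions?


Valid range: [9, 190]
Class 1: x < 9 — invalid
Class 2: 9 ≤ x ≤ 190 — valid
Class 3: x > 190 — invalid
Total equivalence classes: 3

3 equivalence classes


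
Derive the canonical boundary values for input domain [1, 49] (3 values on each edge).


Range: [1, 49]
Boundaries: just below min, min, min+1, max-1, max, just above max
Values: [0, 1, 2, 48, 49, 50]

[0, 1, 2, 48, 49, 50]


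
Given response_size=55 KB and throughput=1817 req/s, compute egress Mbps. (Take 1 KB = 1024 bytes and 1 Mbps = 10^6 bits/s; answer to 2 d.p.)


Formula: Mbps = payload_bytes * RPS * 8 / 1e6
Payload per request = 55 KB = 55 * 1024 = 56320 bytes
Total bytes/sec = 56320 * 1817 = 102333440
Total bits/sec = 102333440 * 8 = 818667520
Mbps = 818667520 / 1e6 = 818.67

818.67 Mbps


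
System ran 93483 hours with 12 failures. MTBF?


Formula: MTBF = Total operating time / Number of failures
MTBF = 93483 / 12
MTBF = 7790.25 hours

7790.25 hours


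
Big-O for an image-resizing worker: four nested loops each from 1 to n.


Reasoning: four levels of nesting
Complexity: O(n^4)

O(n^4)


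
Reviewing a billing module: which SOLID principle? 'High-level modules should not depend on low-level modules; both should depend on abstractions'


This describes the Dependency Inversion Principle (DIP)

Dependency Inversion Principle (DIP)


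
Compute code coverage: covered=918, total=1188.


Coverage = covered / total * 100
Coverage = 918 / 1188 * 100
Coverage = 77.27%

77.27%


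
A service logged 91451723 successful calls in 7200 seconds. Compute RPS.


Formula: throughput = requests / seconds
throughput = 91451723 / 7200
throughput = 12701.63 requests/second

12701.63 requests/second


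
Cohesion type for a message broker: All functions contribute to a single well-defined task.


Reasoning: Best: single purpose
Type: Functional cohesion

Functional cohesion


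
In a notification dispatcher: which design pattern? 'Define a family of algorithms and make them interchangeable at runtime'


This matches the Strategy pattern

Strategy


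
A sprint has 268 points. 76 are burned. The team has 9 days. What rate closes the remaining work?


Formula: Required rate = Remaining points / Days left
Remaining = 268 - 76 = 192 points
Required rate = 192 / 9 = 21.33 points/day

21.33 points/day


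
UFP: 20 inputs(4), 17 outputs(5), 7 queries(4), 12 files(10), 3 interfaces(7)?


UFP = EI*4 + EO*5 + EQ*4 + ILF*10 + EIF*7
UFP = 20*4 + 17*5 + 7*4 + 12*10 + 3*7
UFP = 80 + 85 + 28 + 120 + 21
UFP = 334

334


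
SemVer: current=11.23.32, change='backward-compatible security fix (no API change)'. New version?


Current: 11.23.32
Change category: 'backward-compatible security fix (no API change)' → patch bump
SemVer rule: patch bump → increment PATCH (MAJOR and MINOR unchanged)
New: 11.23.33

11.23.33


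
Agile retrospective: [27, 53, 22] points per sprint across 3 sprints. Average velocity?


Formula: Avg velocity = Total points / Number of sprints
Points: [27, 53, 22]
Sum = 27 + 53 + 22 = 102
Avg velocity = 102 / 3 = 34.0 points/sprint

34.0 points/sprint


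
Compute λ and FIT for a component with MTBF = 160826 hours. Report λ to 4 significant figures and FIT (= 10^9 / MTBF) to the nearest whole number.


Formula: λ = 1 / MTBF; FIT = λ × 1e9 = 1e9 / MTBF
λ = 1 / 160826 ≈ 6.218e-06 failures/hour
FIT = 1e9 / 160826 ≈ 6218 failures per 1e9 hours (nearest whole number)

λ = 6.218e-06 /h, FIT = 6218


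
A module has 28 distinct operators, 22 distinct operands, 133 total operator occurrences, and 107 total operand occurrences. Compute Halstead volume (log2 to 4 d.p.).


Formula: V = N * log2(η), where N = N1 + N2 and η = η1 + η2
η = 28 + 22 = 50
N = 133 + 107 = 240
log2(50) ≈ 5.6439
V = 240 * 5.6439 = 1354.54

1354.54


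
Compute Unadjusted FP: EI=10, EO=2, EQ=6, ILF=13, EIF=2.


UFP = EI*4 + EO*5 + EQ*4 + ILF*10 + EIF*7
UFP = 10*4 + 2*5 + 6*4 + 13*10 + 2*7
UFP = 40 + 10 + 24 + 130 + 14
UFP = 218

218


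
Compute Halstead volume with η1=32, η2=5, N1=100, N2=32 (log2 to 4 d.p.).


Formula: V = N * log2(η), where N = N1 + N2 and η = η1 + η2
η = 32 + 5 = 37
N = 100 + 32 = 132
log2(37) ≈ 5.2095
V = 132 * 5.2095 = 687.65

687.65


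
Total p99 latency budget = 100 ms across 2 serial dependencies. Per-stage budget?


Formula: per_stage = total_budget / stages
per_stage = 100 / 2
per_stage = 50.0 ms

50.0 ms


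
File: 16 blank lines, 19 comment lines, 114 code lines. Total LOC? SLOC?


Total LOC = blank + comment + code
Total LOC = 16 + 19 + 114 = 149
SLOC (source only) = code = 114

Total LOC: 149, SLOC: 114


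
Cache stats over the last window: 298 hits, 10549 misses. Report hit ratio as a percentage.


Formula: hit rate = hits / (hits + misses) * 100
hit rate = 298 / (298 + 10549) * 100
hit rate = 298 / 10847 * 100
hit rate = 2.75%

2.75%


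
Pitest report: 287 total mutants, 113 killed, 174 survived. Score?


Mutation score = killed / total * 100
Mutation score = 113 / 287 * 100
Mutation score = 39.37%

39.37%


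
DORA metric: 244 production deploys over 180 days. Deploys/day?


Formula: deployments per day = releases / days
= 244 / 180
= 1.356 deploys/day
(equivalently, 9.49 deploys/week)

1.356 deploys/day


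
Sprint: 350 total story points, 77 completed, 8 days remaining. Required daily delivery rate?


Formula: Required rate = Remaining points / Days left
Remaining = 350 - 77 = 273 points
Required rate = 273 / 8 = 34.13 points/day

34.13 points/day


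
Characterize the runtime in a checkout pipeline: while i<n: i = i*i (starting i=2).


Reasoning: squaring drives double-exponential growth; iterations ~ log log n
Complexity: O(log log n)

O(log log n)


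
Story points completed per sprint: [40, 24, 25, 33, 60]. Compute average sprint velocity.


Formula: Avg velocity = Total points / Number of sprints
Points: [40, 24, 25, 33, 60]
Sum = 40 + 24 + 25 + 33 + 60 = 182
Avg velocity = 182 / 5 = 36.4 points/sprint

36.4 points/sprint


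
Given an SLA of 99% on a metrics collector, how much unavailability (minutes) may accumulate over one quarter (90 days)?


Formula: allowed downtime = period * (100 - SLA) / 100
Period (quarter (90 days)) = 129600 minutes
Unavailability fraction = (100 - 99.0) / 100
Allowed downtime = 129600 * (100 - 99.0) / 100
Allowed downtime = 1296.0 minutes

1296.0 minutes


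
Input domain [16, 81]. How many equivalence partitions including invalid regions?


Valid range: [16, 81]
Class 1: x < 16 — invalid
Class 2: 16 ≤ x ≤ 81 — valid
Class 3: x > 81 — invalid
Total equivalence classes: 3

3 equivalence classes


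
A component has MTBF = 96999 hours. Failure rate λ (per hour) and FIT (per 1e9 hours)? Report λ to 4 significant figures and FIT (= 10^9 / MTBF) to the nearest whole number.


Formula: λ = 1 / MTBF; FIT = λ × 1e9 = 1e9 / MTBF
λ = 1 / 96999 ≈ 1.031e-05 failures/hour
FIT = 1e9 / 96999 ≈ 10309 failures per 1e9 hours (nearest whole number)

λ = 1.031e-05 /h, FIT = 10309


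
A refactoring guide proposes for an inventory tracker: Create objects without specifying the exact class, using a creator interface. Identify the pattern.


This matches the Factory Method pattern

Factory Method


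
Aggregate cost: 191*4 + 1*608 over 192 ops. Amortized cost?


Formula: Amortized cost = Total cost / Operations
Total cost = (191 * 4) + (1 * 608)
Total cost = 764 + 608 = 1372
Amortized = 1372 / 192 = 7.1458

7.1458


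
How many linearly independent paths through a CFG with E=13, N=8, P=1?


Formula: V(G) = E - N + 2P
V(G) = 13 - 8 + 2*1
V(G) = 5 + 2
V(G) = 7

7


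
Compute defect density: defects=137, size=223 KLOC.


Defect density = defects / KLOC
Defect density = 137 / 223
Defect density = 0.614 defects/KLOC

0.614 defects/KLOC


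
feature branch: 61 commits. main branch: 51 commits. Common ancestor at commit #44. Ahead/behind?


Common ancestor: commit #44
feature commits after divergence: 61 - 44 = 17
main commits after divergence: 51 - 44 = 7
feature is 17 commits ahead of main
main is 7 commits ahead of feature

feature ahead: 17, main ahead: 7


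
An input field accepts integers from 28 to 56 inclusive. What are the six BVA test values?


Range: [28, 56]
Boundaries: just below min, min, min+1, max-1, max, just above max
Values: [27, 28, 29, 55, 56, 57]

[27, 28, 29, 55, 56, 57]


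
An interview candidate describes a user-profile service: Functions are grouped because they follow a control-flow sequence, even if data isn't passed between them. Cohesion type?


Reasoning: Grouped by order of execution within a routine, not by data flow
Type: Procedural cohesion

Procedural cohesion


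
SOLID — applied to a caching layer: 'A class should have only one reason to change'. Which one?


This describes the Single Responsibility Principle (SRP)

Single Responsibility Principle (SRP)


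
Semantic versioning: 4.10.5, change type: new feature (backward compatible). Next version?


Current: 4.10.5
Change category: 'new feature (backward compatible)' → minor bump
SemVer rule: minor bump → increment MINOR, reset PATCH to 0 (MAJOR unchanged)
New: 4.11.0

4.11.0


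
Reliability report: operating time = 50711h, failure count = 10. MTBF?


Formula: MTBF = Total operating time / Number of failures
MTBF = 50711 / 10
MTBF = 5071.1 hours

5071.1 hours


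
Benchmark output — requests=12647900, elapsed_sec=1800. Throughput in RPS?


Formula: throughput = requests / seconds
throughput = 12647900 / 1800
throughput = 7026.61 requests/second

7026.61 requests/second


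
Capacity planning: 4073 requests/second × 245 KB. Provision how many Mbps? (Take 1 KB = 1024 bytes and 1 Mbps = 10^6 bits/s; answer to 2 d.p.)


Formula: Mbps = payload_bytes * RPS * 8 / 1e6
Payload per request = 245 KB = 245 * 1024 = 250880 bytes
Total bytes/sec = 250880 * 4073 = 1021834240
Total bits/sec = 1021834240 * 8 = 8174673920
Mbps = 8174673920 / 1e6 = 8174.67

8174.67 Mbps


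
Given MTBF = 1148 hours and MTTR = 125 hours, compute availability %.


Availability = MTBF / (MTBF + MTTR)
Availability = 1148 / (1148 + 125)
Availability = 1148 / 1273
Availability = 90.1807%

90.1807%


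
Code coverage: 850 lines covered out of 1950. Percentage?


Coverage = covered / total * 100
Coverage = 850 / 1950 * 100
Coverage = 43.59%

43.59%


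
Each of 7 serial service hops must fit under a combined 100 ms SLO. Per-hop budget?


Formula: per_stage = total_budget / stages
per_stage = 100 / 7
per_stage = 14.29 ms

14.29 ms


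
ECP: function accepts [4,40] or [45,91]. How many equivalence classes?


Valid ranges: [4,40] and [45,91]
Class 1: x < 4 — invalid
Class 2: 4 ≤ x ≤ 40 — valid
Class 3: 40 < x < 45 — invalid (gap between ranges)
Class 4: 45 ≤ x ≤ 91 — valid
Class 5: x > 91 — invalid
Total equivalence classes: 5

5 equivalence classes


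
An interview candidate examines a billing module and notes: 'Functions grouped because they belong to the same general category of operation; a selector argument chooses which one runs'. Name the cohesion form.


Reasoning: Grouped by category of activity, not by data or sequence
Type: Logical cohesion

Logical cohesion


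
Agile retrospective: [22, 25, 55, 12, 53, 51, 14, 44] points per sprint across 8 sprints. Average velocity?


Formula: Avg velocity = Total points / Number of sprints
Points: [22, 25, 55, 12, 53, 51, 14, 44]
Sum = 22 + 25 + 55 + 12 + 53 + 51 + 14 + 44 = 276
Avg velocity = 276 / 8 = 34.5 points/sprint

34.5 points/sprint


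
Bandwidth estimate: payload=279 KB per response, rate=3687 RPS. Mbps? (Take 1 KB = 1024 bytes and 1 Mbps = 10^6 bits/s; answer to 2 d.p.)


Formula: Mbps = payload_bytes * RPS * 8 / 1e6
Payload per request = 279 KB = 279 * 1024 = 285696 bytes
Total bytes/sec = 285696 * 3687 = 1053361152
Total bits/sec = 1053361152 * 8 = 8426889216
Mbps = 8426889216 / 1e6 = 8426.89

8426.89 Mbps


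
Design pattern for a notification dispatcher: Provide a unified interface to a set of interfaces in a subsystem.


This matches the Facade pattern

Facade


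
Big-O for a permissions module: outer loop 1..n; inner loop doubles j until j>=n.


Reasoning: linear outer times logarithmic inner
Complexity: O(n log n)

O(n log n)


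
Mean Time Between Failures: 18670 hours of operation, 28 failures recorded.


Formula: MTBF = Total operating time / Number of failures
MTBF = 18670 / 28
MTBF = 666.79 hours

666.79 hours


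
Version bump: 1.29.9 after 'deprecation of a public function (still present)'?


Current: 1.29.9
Change category: 'deprecation of a public function (still present)' → minor bump
SemVer rule: minor bump → increment MINOR, reset PATCH to 0 (MAJOR unchanged)
New: 1.30.0

1.30.0


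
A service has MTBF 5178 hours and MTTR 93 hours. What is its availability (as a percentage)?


Availability = MTBF / (MTBF + MTTR)
Availability = 5178 / (5178 + 93)
Availability = 5178 / 5271
Availability = 98.2356%

98.2356%


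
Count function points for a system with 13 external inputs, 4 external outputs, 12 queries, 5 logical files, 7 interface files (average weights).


UFP = EI*4 + EO*5 + EQ*4 + ILF*10 + EIF*7
UFP = 13*4 + 4*5 + 12*4 + 5*10 + 7*7
UFP = 52 + 20 + 48 + 50 + 49
UFP = 219

219


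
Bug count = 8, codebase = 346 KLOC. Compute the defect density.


Defect density = defects / KLOC
Defect density = 8 / 346
Defect density = 0.023 defects/KLOC

0.023 defects/KLOC


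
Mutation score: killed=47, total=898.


Mutation score = killed / total * 100
Mutation score = 47 / 898 * 100
Mutation score = 5.23%

5.23%


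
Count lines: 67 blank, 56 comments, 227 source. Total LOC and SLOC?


Total LOC = blank + comment + code
Total LOC = 67 + 56 + 227 = 350
SLOC (source only) = code = 227

Total LOC: 350, SLOC: 227


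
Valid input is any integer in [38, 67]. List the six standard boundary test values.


Range: [38, 67]
Boundaries: just below min, min, min+1, max-1, max, just above max
Values: [37, 38, 39, 66, 67, 68]

[37, 38, 39, 66, 67, 68]


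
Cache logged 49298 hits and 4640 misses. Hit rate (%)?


Formula: hit rate = hits / (hits + misses) * 100
hit rate = 49298 / (49298 + 4640) * 100
hit rate = 49298 / 53938 * 100
hit rate = 91.4%

91.4%


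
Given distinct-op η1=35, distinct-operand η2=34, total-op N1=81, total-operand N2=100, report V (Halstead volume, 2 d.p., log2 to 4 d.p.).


Formula: V = N * log2(η), where N = N1 + N2 and η = η1 + η2
η = 35 + 34 = 69
N = 81 + 100 = 181
log2(69) ≈ 6.1085
V = 181 * 6.1085 = 1105.64

1105.64


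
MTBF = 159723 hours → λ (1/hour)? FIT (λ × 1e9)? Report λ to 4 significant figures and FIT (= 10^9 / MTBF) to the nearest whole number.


Formula: λ = 1 / MTBF; FIT = λ × 1e9 = 1e9 / MTBF
λ = 1 / 159723 ≈ 6.261e-06 failures/hour
FIT = 1e9 / 159723 ≈ 6261 failures per 1e9 hours (nearest whole number)

λ = 6.261e-06 /h, FIT = 6261


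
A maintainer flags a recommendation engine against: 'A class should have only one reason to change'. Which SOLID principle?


This describes the Single Responsibility Principle (SRP)

Single Responsibility Principle (SRP)


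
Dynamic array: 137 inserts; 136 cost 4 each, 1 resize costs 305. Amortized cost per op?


Formula: Amortized cost = Total cost / Operations
Total cost = (136 * 4) + (1 * 305)
Total cost = 544 + 305 = 849
Amortized = 849 / 137 = 6.1971

6.1971


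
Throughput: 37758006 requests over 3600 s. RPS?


Formula: throughput = requests / seconds
throughput = 37758006 / 3600
throughput = 10488.34 requests/second

10488.34 requests/second


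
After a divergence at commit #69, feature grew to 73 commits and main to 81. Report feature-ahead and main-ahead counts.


Common ancestor: commit #69
feature commits after divergence: 73 - 69 = 4
main commits after divergence: 81 - 69 = 12
feature is 4 commits ahead of main
main is 12 commits ahead of feature

feature ahead: 4, main ahead: 12


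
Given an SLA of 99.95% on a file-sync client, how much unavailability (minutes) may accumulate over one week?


Formula: allowed downtime = period * (100 - SLA) / 100
Period (week) = 10080 minutes
Unavailability fraction = (100 - 99.95) / 100
Allowed downtime = 10080 * (100 - 99.95) / 100
Allowed downtime = 5.04 minutes

5.04 minutes


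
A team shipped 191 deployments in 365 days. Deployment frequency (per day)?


Formula: deployments per day = releases / days
= 191 / 365
= 0.523 deploys/day
(equivalently, 3.66 deploys/week)

0.523 deploys/day


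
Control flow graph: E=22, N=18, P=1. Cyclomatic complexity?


Formula: V(G) = E - N + 2P
V(G) = 22 - 18 + 2*1
V(G) = 4 + 2
V(G) = 6

6


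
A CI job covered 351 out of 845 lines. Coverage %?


Coverage = covered / total * 100
Coverage = 351 / 845 * 100
Coverage = 41.54%

41.54%
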